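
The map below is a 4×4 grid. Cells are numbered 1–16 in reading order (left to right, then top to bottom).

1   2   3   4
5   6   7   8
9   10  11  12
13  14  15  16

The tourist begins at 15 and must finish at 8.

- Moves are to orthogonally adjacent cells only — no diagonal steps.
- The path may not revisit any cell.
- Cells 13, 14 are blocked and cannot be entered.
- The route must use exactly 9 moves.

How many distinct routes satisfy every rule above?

Need simple routes of exactly 9 moves from 15 to 8 (Manhattan distance 3, so 3 moves are spent on a detour and 3 undoing it).
Branch systematically from the start, pruning whenever the remaining move budget drops below the Manhattan distance to 8 or differs from it in parity. Grouping the completions by first move — via 11: 9; via 16: 5 — and summing: 9 + 5 = 14.
That gives 14 routes.

14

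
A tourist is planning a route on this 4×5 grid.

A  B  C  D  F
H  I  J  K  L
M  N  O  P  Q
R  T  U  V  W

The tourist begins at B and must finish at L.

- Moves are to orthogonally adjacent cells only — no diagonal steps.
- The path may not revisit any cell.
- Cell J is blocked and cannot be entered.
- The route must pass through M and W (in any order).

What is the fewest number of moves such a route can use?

10

Any route passes through M and W in some order between B and L. Summing Manhattan distances along each leg and taking the cheapest ordering (B → M → W → L) gives a lower bound of 3 + 5 + 2 = 10 moves.
A route of 10 moves achieves this: B → I → N → M → R → T → U → V → W → Q → L.
Since 10 matches the lower bound, it is optimal.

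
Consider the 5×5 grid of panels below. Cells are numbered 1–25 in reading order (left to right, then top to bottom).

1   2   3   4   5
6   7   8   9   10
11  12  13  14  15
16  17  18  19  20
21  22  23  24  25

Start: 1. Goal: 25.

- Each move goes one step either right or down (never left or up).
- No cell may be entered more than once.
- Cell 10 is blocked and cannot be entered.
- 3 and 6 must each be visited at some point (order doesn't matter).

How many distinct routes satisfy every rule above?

0

A right/down-only route from 1 to 25 makes exactly 4 down-moves and 4 right-moves in some order.
With no other constraints that would be C(8,4) = 70 routes.
6 is below but to the left of 3: going 3 → 6 would need a leftward move and 6 → 3 an upward move, so no right/down-only route can visit both required cells.
No route satisfies every constraint, so the count is 0.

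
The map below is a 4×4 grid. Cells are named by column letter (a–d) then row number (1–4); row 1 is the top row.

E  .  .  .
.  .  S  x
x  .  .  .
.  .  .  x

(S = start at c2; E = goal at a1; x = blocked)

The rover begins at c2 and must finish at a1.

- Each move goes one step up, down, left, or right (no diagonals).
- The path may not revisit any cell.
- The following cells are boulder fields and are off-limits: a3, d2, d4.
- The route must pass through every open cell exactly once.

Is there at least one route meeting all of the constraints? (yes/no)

Cell d1 has only one open neighbour but is neither the start nor the goal, so a Hamiltonian route would have to both enter and leave it through the same neighbour — impossible without revisiting.

no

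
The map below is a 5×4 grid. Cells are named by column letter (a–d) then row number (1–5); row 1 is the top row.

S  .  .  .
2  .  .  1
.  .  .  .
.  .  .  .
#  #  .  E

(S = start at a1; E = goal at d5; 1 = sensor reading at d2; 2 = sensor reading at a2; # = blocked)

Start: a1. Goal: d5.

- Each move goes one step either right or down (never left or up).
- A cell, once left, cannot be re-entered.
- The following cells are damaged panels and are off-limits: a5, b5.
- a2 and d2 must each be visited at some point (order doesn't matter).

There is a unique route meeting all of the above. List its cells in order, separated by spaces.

a1 a2 b2 c2 d2 d3 d4 d5

Moves only go right or down, so the column and row indices never decrease.
Route from a1: down 1 to a2, right 3 to d2, down 3 to d5 — 7 moves in all.
Check: all required cells visited.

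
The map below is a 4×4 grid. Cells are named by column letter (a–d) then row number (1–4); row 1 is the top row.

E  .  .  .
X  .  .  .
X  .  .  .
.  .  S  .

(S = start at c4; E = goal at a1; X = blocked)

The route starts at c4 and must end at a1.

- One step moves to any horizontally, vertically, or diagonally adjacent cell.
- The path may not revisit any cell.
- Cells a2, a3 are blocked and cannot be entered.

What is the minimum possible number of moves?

3

With diagonal moves allowed, the Chebyshev distance max(|Δrow|,|Δcol|) from c4 to a1 is 3, so at least 3 moves are needed.
A route of 3 moves achieves this: c4 → b3 → b2 → a1.
Since 3 matches the lower bound, it is optimal.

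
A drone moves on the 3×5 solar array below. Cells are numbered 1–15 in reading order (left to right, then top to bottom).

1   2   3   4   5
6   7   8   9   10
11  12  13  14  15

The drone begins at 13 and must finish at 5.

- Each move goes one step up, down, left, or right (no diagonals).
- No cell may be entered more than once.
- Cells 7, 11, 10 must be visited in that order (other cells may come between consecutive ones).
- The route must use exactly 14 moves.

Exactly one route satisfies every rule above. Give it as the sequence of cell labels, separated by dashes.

The waypoints must appear in the order 7, 11, 10, with no cell reused.
Route from 13: up 1 to 8, left 1 to 7, down 1 to 12, left 1 to 11, up 2 to 1, right 3 to 4, down 2 to 14, right 1 to 15, up 2 to 5 — 14 moves in all.
Check: order respected (7 at step 2, 11 at step 4, 10 at step 13); 14 moves as required.

13 - 8 - 7 - 12 - 11 - 6 - 1 - 2 - 3 - 4 - 9 - 14 - 15 - 10 - 5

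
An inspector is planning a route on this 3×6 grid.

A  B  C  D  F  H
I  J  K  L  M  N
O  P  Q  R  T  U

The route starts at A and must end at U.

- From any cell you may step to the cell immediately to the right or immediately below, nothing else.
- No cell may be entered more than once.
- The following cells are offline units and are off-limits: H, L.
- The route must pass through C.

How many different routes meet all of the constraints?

A right/down-only route from A to U makes exactly 2 down-moves and 5 right-moves in some order.
With no other constraints that would be C(7,2) = 21 routes.
Split at C and multiply the segment counts (each segment already excludes blocked cells): A→C: 1; C→U: 3; product = 3.
That gives 3 routes.

3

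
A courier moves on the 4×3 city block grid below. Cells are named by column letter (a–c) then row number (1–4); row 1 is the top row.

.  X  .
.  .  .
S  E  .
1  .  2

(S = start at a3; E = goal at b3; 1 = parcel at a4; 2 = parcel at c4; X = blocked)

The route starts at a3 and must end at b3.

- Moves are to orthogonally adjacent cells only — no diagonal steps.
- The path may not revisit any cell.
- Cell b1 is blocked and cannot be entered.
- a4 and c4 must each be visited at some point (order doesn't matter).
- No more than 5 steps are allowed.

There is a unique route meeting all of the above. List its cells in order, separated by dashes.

a3 - a4 - b4 - c4 - c3 - b3

The 5-move cap with required stops at a4, c4 leaves no slack for detours.
Route from a3: down to a4, 2× right (reaching c4), up to c3, left to b3 — 5 moves in all.
Check: all required cells visited; 5 ≤ 5 moves.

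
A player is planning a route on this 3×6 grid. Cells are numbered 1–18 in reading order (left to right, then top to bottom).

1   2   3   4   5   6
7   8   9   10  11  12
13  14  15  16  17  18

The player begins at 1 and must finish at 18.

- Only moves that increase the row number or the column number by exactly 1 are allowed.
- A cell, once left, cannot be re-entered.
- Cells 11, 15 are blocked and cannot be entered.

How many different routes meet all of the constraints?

5

A right/down-only route from 1 to 18 makes exactly 2 down-moves and 5 right-moves in some order.
With no other constraints that would be C(7,2) = 21 routes.
Subtract routes through each blocked cell (inclusion–exclusion for overlaps): − through 11: 10 − through 15: 6 → 5.
That gives 5 routes.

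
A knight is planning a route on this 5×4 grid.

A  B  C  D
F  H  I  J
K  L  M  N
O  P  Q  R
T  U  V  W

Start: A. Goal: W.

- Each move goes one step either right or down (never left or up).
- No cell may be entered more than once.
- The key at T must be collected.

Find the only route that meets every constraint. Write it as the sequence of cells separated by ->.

Moves only go right or down, so the column and row indices never decrease.
Route from A: 4× down (reaching T), 3× right (reaching W) — 7 moves in all.
Check: all required cells visited.

A -> F -> K -> O -> T -> U -> V -> W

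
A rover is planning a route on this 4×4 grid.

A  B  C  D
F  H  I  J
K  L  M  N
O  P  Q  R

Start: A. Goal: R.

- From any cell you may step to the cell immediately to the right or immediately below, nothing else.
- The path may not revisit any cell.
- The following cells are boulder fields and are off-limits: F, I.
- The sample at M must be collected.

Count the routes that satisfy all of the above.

2

A right/down-only route from A to R makes exactly 3 down-moves and 3 right-moves in some order.
With no other constraints that would be C(6,3) = 20 routes.
Split at M and multiply the segment counts (each segment already excludes blocked cells): A→M: 1; M→R: 2; product = 2.
That gives 2 routes.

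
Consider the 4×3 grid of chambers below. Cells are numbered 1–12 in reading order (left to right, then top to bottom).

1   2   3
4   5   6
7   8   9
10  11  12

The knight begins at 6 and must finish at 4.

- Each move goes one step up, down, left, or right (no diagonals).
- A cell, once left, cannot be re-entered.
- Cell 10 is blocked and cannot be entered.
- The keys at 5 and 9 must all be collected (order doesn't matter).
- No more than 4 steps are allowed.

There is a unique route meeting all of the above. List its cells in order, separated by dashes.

6 - 9 - 8 - 5 - 4

Any route must reach 5 and 9 and still end at 4 within 4 moves, so the order of the required stops is forced.
Route from 6: down to 9, left to 8, up to 5, left to 4 — 4 moves in all.
Check: all required cells visited; 4 ≤ 4 moves.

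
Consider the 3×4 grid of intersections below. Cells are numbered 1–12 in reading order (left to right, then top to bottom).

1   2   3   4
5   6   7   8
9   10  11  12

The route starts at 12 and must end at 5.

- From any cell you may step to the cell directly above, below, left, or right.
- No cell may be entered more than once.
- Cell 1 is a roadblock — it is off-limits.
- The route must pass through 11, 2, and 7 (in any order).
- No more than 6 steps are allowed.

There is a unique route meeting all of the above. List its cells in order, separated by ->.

12 -> 11 -> 7 -> 3 -> 2 -> 6 -> 5

The 6-move cap with required stops at 11, 2, 7 leaves no slack for detours.
Route from 12: left to 11, 2× up (reaching 3), left to 2, down to 6, left to 5 — 6 moves in all.
Check: all required cells visited; 6 ≤ 6 moves.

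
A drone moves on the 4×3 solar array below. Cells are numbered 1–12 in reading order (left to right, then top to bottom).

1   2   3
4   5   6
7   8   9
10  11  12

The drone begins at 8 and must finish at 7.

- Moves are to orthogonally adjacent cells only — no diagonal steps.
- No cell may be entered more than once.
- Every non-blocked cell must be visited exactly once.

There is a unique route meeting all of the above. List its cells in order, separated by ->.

Need to visit all 12 open cells exactly once, starting at 8 and ending at 7.
Cell 10 has only two open neighbours (7 and 11), so the path must pass straight through it: one of those is the cell it's entered from and the other is where it exits.
Route from 8: up to 5, left to 4, up to 1, 2× right (reaching 3), 3× down (reaching 12), 2× left (reaching 10), up to 7 — 11 moves in all.
Check: all 12 open cells covered.

8 -> 5 -> 4 -> 1 -> 2 -> 3 -> 6 -> 9 -> 12 -> 11 -> 10 -> 7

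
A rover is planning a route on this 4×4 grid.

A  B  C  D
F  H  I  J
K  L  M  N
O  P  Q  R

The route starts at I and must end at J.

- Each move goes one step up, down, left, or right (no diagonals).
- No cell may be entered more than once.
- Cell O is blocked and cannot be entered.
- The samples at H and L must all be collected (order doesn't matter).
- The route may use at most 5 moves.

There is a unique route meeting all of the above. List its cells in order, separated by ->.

I -> H -> L -> M -> N -> J

The 5-move cap with required stops at H, L leaves no slack for detours.
Route from I: left 1 to H, down 1 to L, right 2 to N, up 1 to J — 5 moves in all.
Check: all required cells visited; 5 ≤ 5 moves.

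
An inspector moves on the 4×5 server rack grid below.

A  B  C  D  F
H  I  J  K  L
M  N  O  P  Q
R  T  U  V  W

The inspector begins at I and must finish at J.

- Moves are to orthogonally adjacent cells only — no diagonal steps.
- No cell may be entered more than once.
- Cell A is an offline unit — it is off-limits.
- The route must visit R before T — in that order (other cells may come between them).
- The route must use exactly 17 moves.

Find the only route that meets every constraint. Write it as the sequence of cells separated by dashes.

The waypoints must appear in the order R, T, with no cell reused.
Route from I: left to H, 2× down (reaching R), right to T, up to N, right to O, down to U, 2× right (reaching W), up to Q, left to P, up to K, right to L, up to F, 2× left (reaching C), down to J — 17 moves in all.
Check: order respected (R at step 3, T at step 4); 17 moves as required.

I - H - M - R - T - N - O - U - V - W - Q - P - K - L - F - D - C - J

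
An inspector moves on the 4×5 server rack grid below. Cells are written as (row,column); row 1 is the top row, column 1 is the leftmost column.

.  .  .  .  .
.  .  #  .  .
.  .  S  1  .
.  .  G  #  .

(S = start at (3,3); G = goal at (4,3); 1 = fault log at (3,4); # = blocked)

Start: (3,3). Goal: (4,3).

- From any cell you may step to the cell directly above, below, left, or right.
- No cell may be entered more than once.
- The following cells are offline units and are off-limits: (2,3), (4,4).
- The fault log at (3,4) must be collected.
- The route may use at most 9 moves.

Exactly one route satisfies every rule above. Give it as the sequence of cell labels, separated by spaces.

(3,3) (3,4) (2,4) (1,4) (1,3) (1,2) (2,2) (3,2) (4,2) (4,3)

The 9-move cap with required stops at (3,4) leaves no slack for detours.
Route from (3,3): right to (3,4), 2× up (reaching (1,4)), 2× left (reaching (1,2)), 3× down (reaching (4,2)), right to (4,3) — 9 moves in all.
Check: all required cells visited; 9 ≤ 9 moves.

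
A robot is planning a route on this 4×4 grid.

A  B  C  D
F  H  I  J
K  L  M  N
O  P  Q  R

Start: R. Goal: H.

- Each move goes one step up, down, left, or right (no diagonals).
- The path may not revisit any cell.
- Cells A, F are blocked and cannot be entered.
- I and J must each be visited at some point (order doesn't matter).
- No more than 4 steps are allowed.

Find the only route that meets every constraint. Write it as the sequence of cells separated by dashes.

The 4-move cap with required stops at I, J leaves no slack for detours.
Route from R: up 2 to J, left 2 to H — 4 moves in all.
Check: all required cells visited; 4 ≤ 4 moves.

R - N - J - I - H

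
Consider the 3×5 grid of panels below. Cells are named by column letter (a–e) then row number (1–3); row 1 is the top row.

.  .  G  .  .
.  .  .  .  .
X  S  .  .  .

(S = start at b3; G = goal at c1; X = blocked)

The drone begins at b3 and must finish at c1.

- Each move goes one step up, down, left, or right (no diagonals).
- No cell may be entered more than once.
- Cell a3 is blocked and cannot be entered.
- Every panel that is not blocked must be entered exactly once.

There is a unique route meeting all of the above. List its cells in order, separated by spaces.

Need to visit all 14 open cells exactly once, starting at b3 and ending at c1.
Cell a2 has only two open neighbours (a1 and b2), so the path must pass straight through it: one of those is the cell it's entered from and the other is where it exits.
Route from b3: right 3 to e3, up 2 to e1, left 1 to d1, down 1 to d2, left 3 to a2, up 1 to a1, right 2 to c1 — 13 moves in all.
Check: all 14 open cells covered.

b3 c3 d3 e3 e2 e1 d1 d2 c2 b2 a2 a1 b1 c1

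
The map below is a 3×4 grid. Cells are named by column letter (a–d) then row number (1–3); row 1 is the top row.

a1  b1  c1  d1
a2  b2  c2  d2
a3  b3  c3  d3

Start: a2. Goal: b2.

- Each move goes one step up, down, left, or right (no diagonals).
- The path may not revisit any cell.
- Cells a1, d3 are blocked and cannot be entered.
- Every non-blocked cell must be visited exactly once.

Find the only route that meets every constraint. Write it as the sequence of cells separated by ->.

Need to visit all 10 open cells exactly once, starting at a2 and ending at b2.
Cell a3 has only two open neighbours (a2 and b3), so the path must pass straight through it: one of those is the cell it's entered from and the other is where it exits.
Route from a2: down 1 to a3, right 2 to c3, up 1 to c2, right 1 to d2, up 1 to d1, left 2 to b1, down 1 to b2 — 9 moves in all.
Check: all 10 open cells covered.

a2 -> a3 -> b3 -> c3 -> c2 -> d2 -> d1 -> c1 -> b1 -> b2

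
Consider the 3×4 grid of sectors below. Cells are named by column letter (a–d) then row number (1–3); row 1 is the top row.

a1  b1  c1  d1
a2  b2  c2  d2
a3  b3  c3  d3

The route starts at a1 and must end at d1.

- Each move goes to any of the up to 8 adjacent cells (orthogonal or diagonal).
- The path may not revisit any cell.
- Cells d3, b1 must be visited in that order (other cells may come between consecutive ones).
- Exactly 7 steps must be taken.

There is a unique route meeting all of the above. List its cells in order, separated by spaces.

The waypoints must appear in the order d3, b1, with no cell reused.
Route from a1: down-right 2 to c3, right 1 to d3, up-left 2 to b1, right 2 to d1 — 7 moves in all.
Check: order respected (d3 at step 3, b1 at step 5); 7 moves as required.

a1 b2 c3 d3 c2 b1 c1 d1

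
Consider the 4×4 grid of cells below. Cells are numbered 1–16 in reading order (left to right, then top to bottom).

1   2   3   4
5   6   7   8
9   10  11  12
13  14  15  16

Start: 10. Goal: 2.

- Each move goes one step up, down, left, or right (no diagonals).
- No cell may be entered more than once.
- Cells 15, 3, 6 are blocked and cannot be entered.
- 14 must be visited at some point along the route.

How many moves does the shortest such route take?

6

Any route passes through 14 somewhere between 10 and 2. Summing Manhattan distances along the two legs (10 → 14 → 2) gives a lower bound of 1 + 3 = 4 moves.
That bound ignores the blocked cells. Measuring each leg by the fewest moves that actually steer around them (10→14: 1; 14→2: 5) raises the lower bound to 6.
A route of 6 moves exists: 10 → 14 → 13 → 9 → 5 → 1 → 2.
Since 6 matches that lower bound, it is optimal.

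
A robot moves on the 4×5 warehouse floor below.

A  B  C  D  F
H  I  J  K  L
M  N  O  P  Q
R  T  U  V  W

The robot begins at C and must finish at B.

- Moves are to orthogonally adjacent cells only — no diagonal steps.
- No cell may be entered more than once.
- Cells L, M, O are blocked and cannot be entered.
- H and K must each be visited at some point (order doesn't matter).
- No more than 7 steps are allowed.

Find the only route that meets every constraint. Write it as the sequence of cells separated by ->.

C -> D -> K -> J -> I -> H -> A -> B

The budget equals the shortest possible length, so every move has to be on a shortest route through the required cells.
Route from C: right to D, down to K, 3× left (reaching H), up to A, right to B — 7 moves in all.
Check: all required cells visited; 7 ≤ 7 moves.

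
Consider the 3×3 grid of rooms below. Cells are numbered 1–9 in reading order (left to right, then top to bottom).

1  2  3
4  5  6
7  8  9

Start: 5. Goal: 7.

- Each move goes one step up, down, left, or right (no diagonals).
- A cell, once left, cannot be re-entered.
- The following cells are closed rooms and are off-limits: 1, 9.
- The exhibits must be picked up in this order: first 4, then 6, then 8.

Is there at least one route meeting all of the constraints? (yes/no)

no

Every way from 6 onward to 7 runs back through 5, which the route has already used — so it cannot be completed without a revisit.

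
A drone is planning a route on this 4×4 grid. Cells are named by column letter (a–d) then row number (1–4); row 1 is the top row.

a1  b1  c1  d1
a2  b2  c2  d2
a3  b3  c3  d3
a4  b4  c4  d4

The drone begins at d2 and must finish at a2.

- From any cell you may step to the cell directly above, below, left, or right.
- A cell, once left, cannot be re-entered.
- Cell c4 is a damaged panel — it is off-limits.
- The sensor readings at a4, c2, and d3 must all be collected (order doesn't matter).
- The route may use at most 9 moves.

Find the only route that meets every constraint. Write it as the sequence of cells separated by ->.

d2 -> d3 -> c3 -> c2 -> b2 -> b3 -> b4 -> a4 -> a3 -> a2

The budget equals the shortest possible length, so every move has to be on a shortest route through the required cells.
Route from d2: down to d3, left to c3, up to c2, left to b2, 2× down (reaching b4), left to a4, 2× up (reaching a2) — 9 moves in all.
Check: all required cells visited; 9 ≤ 9 moves.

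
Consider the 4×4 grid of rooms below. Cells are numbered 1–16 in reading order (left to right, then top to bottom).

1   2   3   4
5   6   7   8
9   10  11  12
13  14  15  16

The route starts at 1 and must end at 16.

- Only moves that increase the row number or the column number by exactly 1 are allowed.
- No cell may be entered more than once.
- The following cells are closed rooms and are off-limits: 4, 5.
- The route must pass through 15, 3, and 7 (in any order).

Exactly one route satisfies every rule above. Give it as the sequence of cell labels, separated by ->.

1 -> 2 -> 3 -> 7 -> 11 -> 15 -> 16

Moves only go right or down, so the column and row indices never decrease.
Route from 1: 2× right (reaching 3), 3× down (reaching 15), right to 16 — 6 moves in all.
Check: all required cells visited.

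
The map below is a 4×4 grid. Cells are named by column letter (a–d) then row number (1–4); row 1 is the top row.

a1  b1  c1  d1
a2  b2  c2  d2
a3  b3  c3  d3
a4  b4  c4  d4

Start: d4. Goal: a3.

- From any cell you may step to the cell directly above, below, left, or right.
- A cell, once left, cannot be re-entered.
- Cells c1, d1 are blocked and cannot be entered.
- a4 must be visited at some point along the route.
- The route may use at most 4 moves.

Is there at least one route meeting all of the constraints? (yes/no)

yes

One route that works: d4 → c4 → b4 → a4 → a3.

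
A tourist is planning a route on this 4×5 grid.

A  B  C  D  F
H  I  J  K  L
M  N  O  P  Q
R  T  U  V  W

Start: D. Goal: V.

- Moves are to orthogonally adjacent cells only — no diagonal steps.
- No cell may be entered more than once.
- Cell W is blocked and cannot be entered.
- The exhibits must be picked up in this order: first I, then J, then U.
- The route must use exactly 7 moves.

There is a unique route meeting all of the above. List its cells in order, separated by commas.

D, C, B, I, J, O, U, V

The waypoints must appear in the order I, J, U, with no cell reused.
Route from D: left 2 to B, down 1 to I, right 1 to J, down 2 to U, right 1 to V — 7 moves in all.
Check: order respected (I at step 3, J at step 4, U at step 6); 7 moves as required.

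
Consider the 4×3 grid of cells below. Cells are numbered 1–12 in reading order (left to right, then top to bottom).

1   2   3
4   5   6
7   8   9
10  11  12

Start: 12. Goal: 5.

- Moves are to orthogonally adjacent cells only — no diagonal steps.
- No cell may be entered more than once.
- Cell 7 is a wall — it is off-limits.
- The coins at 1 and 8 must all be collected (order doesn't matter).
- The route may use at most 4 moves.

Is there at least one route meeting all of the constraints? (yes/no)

no

Even ignoring the no-revisit rule, getting from 12 to 5, taking the cheapest ordering 12 → 8 → 1 → 5 needs at least 2 + 3 + 2 = 7 moves (Manhattan distance per leg), which exceeds the 4-move limit.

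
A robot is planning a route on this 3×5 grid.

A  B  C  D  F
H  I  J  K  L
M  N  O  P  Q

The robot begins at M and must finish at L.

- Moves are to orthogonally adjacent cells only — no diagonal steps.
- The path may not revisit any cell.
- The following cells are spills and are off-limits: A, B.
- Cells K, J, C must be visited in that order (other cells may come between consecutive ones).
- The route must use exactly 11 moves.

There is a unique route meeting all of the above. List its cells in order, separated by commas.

The waypoints must appear in the order K, J, C, with no cell reused.
Route from M: up 1 to H, right 1 to I, down 1 to N, right 2 to P, up 1 to K, left 1 to J, up 1 to C, right 2 to F, down 1 to L — 11 moves in all.
Check: order respected (K at step 6, J at step 7, C at step 8); 11 moves as required.

M, H, I, N, O, P, K, J, C, D, F, L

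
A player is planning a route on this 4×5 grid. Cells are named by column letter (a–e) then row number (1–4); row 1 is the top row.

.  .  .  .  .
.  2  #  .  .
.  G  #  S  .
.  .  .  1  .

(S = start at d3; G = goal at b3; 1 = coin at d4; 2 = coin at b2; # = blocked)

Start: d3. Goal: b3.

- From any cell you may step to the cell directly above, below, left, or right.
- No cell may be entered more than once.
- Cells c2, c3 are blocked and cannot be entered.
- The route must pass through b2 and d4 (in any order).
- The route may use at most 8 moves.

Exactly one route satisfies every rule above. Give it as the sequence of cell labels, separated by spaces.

d3 d4 c4 b4 a4 a3 a2 b2 b3

The 8-move cap with required stops at b2, d4 leaves no slack for detours.
Route from d3: down to d4, 3× left (reaching a4), 2× up (reaching a2), right to b2, down to b3 — 8 moves in all.
Check: all required cells visited; 8 ≤ 8 moves.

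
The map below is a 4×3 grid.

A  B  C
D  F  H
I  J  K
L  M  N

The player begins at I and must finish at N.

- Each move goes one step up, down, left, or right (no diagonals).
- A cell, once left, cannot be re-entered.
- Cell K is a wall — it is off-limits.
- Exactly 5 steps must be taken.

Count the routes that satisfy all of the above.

Need simple routes of exactly 5 moves from I to N (Manhattan distance 3, so 1 moves are spent on a detour and 1 undoing it).
Enumerating: I D F J M N.
That gives 1 route.

1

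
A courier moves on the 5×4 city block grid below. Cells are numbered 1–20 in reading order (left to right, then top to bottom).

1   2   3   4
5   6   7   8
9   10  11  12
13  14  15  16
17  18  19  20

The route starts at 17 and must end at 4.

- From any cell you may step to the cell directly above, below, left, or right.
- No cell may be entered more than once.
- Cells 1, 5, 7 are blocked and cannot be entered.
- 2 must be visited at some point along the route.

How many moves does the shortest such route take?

Any route passes through 2 somewhere between 17 and 4. Summing Manhattan distances along the two legs (17 → 2 → 4) gives a lower bound of 5 + 2 = 7 moves.
A route of 7 moves achieves this: 17 → 13 → 9 → 10 → 6 → 2 → 3 → 4.
Since 7 matches the lower bound, it is optimal.

7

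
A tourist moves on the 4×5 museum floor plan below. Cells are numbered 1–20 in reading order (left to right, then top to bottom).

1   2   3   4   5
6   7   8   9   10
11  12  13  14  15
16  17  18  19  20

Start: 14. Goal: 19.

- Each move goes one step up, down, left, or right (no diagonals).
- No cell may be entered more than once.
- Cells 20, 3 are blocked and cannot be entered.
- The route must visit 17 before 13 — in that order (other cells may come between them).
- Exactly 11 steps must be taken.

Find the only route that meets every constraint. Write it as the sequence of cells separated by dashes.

14 - 9 - 8 - 7 - 6 - 11 - 16 - 17 - 12 - 13 - 18 - 19

The waypoints must appear in the order 17, 13, with no cell reused.
Route from 14: up 1 to 9, left 3 to 6, down 2 to 16, right 1 to 17, up 1 to 12, right 1 to 13, down 1 to 18, right 1 to 19 — 11 moves in all.
Check: order respected (17 at step 7, 13 at step 9); 11 moves as required.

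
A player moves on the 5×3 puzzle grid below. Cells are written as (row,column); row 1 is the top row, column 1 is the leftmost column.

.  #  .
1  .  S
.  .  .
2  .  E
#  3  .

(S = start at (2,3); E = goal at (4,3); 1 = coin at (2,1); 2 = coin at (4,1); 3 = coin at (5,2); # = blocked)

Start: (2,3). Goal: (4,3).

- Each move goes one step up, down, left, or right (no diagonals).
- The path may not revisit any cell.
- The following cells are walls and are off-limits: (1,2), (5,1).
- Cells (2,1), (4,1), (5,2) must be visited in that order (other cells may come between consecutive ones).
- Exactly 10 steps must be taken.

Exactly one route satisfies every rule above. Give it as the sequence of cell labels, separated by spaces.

(2,3) (3,3) (3,2) (2,2) (2,1) (3,1) (4,1) (4,2) (5,2) (5,3) (4,3)

The waypoints must appear in the order (2,1), (4,1), (5,2), with no cell reused.
Route from (2,3): down to (3,3), left to (3,2), up to (2,2), left to (2,1), 2× down (reaching (4,1)), right to (4,2), down to (5,2), right to (5,3), up to (4,3) — 10 moves in all.
Check: order respected (1 at step 4, 2 at step 6, 3 at step 8); 10 moves as required.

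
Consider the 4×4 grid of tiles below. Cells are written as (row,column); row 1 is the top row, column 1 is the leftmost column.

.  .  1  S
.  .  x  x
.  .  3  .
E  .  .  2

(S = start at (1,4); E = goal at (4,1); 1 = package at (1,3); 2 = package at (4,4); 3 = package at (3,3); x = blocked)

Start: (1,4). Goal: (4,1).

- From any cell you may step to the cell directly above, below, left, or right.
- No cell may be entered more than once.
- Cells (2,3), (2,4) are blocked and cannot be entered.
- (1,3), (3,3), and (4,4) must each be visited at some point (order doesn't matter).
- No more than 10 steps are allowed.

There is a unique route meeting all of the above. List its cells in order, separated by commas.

(1,4), (1,3), (1,2), (2,2), (3,2), (3,3), (3,4), (4,4), (4,3), (4,2), (4,1)

The 10-move cap with required stops at (1,3), (3,3), (4,4) leaves no slack for detours.
Route from (1,4): 2× left (reaching (1,2)), 2× down (reaching (3,2)), 2× right (reaching (3,4)), down to (4,4), 3× left (reaching (4,1)) — 10 moves in all.
Check: all required cells visited; 10 ≤ 10 moves.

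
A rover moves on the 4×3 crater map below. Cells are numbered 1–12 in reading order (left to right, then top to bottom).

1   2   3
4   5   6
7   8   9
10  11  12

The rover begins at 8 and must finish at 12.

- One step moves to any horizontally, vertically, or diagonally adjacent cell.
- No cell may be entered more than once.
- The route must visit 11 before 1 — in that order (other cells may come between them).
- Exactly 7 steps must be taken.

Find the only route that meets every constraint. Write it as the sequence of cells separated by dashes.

8 - 11 - 7 - 4 - 1 - 5 - 9 - 12

The waypoints must appear in the order 11, 1, with no cell reused.
Route from 8: down to 11, up-left to 7, 2× up (reaching 1), 2× down-right (reaching 9), down to 12 — 7 moves in all.
Check: order respected (11 at step 1, 1 at step 4); 7 moves as required.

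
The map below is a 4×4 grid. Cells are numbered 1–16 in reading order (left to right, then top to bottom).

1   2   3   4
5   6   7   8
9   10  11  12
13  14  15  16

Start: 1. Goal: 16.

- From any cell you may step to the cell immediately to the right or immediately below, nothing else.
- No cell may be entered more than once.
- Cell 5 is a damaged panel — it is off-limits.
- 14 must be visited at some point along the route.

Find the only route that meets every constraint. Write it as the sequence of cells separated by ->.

Moves only go right or down, so the column and row indices never decrease.
Route from 1: right to 2, 3× down (reaching 14), 2× right (reaching 16) — 6 moves in all.
Check: all required cells visited.

1 -> 2 -> 6 -> 10 -> 14 -> 15 -> 16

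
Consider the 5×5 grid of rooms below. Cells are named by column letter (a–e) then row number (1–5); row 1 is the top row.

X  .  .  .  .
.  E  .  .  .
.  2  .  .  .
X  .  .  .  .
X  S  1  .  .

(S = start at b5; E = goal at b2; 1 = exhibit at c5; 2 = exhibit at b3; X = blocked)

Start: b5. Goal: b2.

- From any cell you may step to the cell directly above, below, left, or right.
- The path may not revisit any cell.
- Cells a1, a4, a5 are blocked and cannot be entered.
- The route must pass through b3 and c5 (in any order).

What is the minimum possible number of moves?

Any route passes through b3 and c5 in some order between b5 and b2. Summing Manhattan distances along each leg and taking the cheapest ordering (b5 → c5 → b3 → b2) gives a lower bound of 1 + 3 + 1 = 5 moves.
A route of 5 moves achieves this: b5 → c5 → c4 → c3 → b3 → b2.
Since 5 matches the lower bound, it is optimal.

5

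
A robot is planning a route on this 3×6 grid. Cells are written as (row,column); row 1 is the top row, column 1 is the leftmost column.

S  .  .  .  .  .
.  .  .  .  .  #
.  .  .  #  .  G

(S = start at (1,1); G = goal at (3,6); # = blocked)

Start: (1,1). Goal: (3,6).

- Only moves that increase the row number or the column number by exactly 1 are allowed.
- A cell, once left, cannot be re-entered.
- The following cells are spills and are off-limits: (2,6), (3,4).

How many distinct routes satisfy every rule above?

A right/down-only route from (1,1) to (3,6) makes exactly 2 down-moves and 5 right-moves in some order.
With no other constraints that would be C(7,2) = 21 routes.
Subtract routes through each blocked cell (inclusion–exclusion for overlaps): − through (2,6): 6 − through (3,4): 10 → 5.
That gives 5 routes.

5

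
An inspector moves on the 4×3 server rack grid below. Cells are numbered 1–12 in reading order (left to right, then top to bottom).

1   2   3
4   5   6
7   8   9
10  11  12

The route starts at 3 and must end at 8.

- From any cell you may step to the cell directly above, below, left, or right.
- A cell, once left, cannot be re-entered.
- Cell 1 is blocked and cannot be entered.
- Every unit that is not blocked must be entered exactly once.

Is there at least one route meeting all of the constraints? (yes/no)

Colour the cells like a checkerboard: each orthogonal step flips colour, so a Hamiltonian route alternates colours. Here there are 5 cells of one colour and 6 of the other, with start on the opposite colour to the goal — the counts and endpoints can't be arranged into an alternating sequence of length 11, so no Hamiltonian route exists.

no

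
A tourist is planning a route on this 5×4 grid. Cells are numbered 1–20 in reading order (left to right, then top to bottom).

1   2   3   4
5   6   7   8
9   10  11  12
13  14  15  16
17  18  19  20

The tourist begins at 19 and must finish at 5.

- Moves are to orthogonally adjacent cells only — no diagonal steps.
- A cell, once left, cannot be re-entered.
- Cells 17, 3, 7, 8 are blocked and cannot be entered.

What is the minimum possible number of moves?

The Manhattan distance from 19 to 5 is |5−2| + |3−1| = 5, so at least 5 moves are needed.
A route of 5 moves achieves this: 19 → 15 → 11 → 10 → 6 → 5.
Since 5 matches the lower bound, it is optimal.

5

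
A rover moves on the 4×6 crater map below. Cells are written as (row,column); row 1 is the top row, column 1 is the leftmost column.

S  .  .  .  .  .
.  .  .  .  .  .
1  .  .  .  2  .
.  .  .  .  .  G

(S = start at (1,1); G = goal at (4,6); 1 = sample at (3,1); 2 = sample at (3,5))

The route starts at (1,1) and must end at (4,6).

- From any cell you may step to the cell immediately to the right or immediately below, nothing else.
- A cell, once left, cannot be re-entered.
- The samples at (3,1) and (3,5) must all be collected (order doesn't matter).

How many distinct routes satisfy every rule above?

2

A right/down-only route from (1,1) to (4,6) makes exactly 3 down-moves and 5 right-moves in some order.
With no other constraints that would be C(8,3) = 56 routes.
A monotone route can only reach the required cells in the order (3,1), (3,5), so split there and multiply the segment counts: (1,1)→(3,1): 1; (3,1)→(3,5): 1; (3,5)→(4,6): 2; product = 2.
That gives 2 routes.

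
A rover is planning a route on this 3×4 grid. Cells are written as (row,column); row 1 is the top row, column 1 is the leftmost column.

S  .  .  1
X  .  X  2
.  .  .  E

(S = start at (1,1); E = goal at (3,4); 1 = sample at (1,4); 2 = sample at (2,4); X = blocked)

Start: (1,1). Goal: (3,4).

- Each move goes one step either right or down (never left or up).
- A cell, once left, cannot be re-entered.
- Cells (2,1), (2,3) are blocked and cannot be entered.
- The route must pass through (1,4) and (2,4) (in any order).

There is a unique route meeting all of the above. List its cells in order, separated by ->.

Moves only go right or down, so the column and row indices never decrease.
Route from (1,1): 3× right (reaching (1,4)), 2× down (reaching (3,4)) — 5 moves in all.
Check: all required cells visited.

(1,1) -> (1,2) -> (1,3) -> (1,4) -> (2,4) -> (3,4)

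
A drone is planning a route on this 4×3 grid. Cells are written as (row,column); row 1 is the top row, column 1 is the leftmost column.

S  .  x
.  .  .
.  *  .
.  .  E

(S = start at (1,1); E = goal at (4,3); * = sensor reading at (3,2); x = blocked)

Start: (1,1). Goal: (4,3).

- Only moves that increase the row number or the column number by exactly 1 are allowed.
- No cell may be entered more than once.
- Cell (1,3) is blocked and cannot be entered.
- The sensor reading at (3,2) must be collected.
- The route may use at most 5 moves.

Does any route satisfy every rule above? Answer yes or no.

One route that works: (1,1) → (2,1) → (3,1) → (3,2) → (4,2) → (4,3).

yes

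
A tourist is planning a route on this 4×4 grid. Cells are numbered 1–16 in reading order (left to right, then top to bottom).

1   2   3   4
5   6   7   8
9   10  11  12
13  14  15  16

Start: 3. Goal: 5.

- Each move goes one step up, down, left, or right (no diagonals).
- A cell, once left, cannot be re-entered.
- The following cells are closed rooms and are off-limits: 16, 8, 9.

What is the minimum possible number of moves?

The Manhattan distance from 3 to 5 is |1−2| + |3−1| = 3, so at least 3 moves are needed.
A route of 3 moves achieves this: 3 → 7 → 6 → 5.
Since 3 matches the lower bound, it is optimal.

3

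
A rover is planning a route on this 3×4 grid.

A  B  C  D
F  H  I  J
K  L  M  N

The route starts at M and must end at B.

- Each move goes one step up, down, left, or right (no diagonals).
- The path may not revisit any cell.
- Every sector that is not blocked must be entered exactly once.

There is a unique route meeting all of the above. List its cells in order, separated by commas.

M, N, J, D, C, I, H, L, K, F, A, B

Need to visit all 12 open cells exactly once, starting at M and ending at B.
Route from M: right to N, 2× up (reaching D), left to C, down to I, left to H, down to L, left to K, 2× up (reaching A), right to B — 11 moves in all.
Check: all 12 open cells covered.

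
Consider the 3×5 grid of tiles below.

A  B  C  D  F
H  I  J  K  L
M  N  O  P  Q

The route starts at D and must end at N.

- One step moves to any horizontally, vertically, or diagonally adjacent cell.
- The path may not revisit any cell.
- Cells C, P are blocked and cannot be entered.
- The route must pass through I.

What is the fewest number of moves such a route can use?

3

Any route passes through I somewhere between D and N. Summing Chebyshev distances along the two legs (D → I → N) gives a lower bound of 2 + 1 = 3 moves.
A route of 3 moves achieves this: D → J → I → N.
Since 3 matches the lower bound, it is optimal.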